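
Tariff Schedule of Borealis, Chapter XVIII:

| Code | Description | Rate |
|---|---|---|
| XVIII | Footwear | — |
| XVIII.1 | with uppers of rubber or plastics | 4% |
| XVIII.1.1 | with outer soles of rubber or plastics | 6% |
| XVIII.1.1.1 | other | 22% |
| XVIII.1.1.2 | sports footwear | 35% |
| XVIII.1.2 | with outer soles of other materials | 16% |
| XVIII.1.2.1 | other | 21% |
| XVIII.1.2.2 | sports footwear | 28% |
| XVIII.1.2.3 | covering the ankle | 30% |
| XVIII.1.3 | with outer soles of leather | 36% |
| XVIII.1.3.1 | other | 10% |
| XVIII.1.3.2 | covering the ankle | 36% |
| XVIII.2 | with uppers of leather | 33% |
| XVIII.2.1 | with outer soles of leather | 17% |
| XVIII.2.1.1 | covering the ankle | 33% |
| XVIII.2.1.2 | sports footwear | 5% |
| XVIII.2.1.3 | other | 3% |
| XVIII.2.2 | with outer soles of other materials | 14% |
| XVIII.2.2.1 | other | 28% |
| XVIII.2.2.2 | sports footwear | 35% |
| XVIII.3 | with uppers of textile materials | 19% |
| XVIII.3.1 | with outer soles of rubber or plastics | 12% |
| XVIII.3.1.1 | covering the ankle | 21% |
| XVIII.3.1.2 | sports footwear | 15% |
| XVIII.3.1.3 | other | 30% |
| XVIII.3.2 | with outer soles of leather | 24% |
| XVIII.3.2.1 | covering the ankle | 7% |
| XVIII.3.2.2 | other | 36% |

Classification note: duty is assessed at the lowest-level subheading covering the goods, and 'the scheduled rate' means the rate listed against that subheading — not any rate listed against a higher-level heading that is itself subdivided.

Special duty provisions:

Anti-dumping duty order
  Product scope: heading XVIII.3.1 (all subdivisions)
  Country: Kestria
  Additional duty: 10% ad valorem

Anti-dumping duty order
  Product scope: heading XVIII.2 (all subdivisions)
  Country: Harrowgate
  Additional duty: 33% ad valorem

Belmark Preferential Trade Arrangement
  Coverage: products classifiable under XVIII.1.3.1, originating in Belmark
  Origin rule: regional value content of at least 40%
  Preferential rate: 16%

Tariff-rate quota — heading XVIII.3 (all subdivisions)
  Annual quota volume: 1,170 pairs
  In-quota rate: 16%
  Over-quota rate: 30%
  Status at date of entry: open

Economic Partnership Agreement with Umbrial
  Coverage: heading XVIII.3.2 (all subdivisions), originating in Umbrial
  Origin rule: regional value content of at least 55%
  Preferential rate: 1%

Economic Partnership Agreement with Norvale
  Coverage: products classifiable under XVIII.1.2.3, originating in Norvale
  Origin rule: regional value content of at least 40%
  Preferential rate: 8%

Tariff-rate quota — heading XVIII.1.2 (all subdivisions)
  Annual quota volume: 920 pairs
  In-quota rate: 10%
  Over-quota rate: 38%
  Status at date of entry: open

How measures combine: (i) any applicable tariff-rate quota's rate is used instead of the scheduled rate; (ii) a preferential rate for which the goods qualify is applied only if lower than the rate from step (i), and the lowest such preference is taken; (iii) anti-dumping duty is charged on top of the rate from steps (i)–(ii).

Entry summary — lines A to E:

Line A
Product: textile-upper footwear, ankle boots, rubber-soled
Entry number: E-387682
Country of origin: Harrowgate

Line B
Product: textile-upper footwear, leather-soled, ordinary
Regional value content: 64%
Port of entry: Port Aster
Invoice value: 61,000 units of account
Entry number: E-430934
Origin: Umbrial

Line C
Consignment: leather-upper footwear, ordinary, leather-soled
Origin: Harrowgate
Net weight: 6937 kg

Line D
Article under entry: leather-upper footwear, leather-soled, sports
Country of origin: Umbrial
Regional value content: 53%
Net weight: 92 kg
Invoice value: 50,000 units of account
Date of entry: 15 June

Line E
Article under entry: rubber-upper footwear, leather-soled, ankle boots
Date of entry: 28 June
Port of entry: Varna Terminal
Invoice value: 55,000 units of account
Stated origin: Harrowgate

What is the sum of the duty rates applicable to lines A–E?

Line A: textile-upper → XVIII.3; rubber-soled → XVIII.3.1; ankle boots → XVIII.3.1.1. Scheduled 21%. quota on XVIII.3 open → in-quota 16%. → 16%.
Line B: textile-upper → XVIII.3; leather-soled → XVIII.3.2; ordinary → XVIII.3.2.2. Scheduled 36%. quota on XVIII.3 open → in-quota 16%; Umbrial agreement on XVIII.3.2: RVC ≥ 55% → 1% available; preferential 1%. → 1%.
Line C: leather-upper → XVIII.2; leather-soled → XVIII.2.1; ordinary → XVIII.2.1.3. Scheduled 3%. anti-dumping (Harrowgate, XVIII.2): +33%; total 3% + 33% = 36%. → 36%.
Line D: leather-upper → XVIII.2; leather-soled → XVIII.2.1; sports → XVIII.2.1.2. Scheduled 5%. Umbrial agreement on XVIII.3.2: XVIII.2.1.2 not covered. → 5%.
Line E: rubber-upper → XVIII.1; leather-soled → XVIII.1.3; ankle boots → XVIII.1.3.2. Scheduled 36%. No special measure applies. → 36%.
Sum: 16% + 1% + 36% + 5% + 36% = 94%.

94%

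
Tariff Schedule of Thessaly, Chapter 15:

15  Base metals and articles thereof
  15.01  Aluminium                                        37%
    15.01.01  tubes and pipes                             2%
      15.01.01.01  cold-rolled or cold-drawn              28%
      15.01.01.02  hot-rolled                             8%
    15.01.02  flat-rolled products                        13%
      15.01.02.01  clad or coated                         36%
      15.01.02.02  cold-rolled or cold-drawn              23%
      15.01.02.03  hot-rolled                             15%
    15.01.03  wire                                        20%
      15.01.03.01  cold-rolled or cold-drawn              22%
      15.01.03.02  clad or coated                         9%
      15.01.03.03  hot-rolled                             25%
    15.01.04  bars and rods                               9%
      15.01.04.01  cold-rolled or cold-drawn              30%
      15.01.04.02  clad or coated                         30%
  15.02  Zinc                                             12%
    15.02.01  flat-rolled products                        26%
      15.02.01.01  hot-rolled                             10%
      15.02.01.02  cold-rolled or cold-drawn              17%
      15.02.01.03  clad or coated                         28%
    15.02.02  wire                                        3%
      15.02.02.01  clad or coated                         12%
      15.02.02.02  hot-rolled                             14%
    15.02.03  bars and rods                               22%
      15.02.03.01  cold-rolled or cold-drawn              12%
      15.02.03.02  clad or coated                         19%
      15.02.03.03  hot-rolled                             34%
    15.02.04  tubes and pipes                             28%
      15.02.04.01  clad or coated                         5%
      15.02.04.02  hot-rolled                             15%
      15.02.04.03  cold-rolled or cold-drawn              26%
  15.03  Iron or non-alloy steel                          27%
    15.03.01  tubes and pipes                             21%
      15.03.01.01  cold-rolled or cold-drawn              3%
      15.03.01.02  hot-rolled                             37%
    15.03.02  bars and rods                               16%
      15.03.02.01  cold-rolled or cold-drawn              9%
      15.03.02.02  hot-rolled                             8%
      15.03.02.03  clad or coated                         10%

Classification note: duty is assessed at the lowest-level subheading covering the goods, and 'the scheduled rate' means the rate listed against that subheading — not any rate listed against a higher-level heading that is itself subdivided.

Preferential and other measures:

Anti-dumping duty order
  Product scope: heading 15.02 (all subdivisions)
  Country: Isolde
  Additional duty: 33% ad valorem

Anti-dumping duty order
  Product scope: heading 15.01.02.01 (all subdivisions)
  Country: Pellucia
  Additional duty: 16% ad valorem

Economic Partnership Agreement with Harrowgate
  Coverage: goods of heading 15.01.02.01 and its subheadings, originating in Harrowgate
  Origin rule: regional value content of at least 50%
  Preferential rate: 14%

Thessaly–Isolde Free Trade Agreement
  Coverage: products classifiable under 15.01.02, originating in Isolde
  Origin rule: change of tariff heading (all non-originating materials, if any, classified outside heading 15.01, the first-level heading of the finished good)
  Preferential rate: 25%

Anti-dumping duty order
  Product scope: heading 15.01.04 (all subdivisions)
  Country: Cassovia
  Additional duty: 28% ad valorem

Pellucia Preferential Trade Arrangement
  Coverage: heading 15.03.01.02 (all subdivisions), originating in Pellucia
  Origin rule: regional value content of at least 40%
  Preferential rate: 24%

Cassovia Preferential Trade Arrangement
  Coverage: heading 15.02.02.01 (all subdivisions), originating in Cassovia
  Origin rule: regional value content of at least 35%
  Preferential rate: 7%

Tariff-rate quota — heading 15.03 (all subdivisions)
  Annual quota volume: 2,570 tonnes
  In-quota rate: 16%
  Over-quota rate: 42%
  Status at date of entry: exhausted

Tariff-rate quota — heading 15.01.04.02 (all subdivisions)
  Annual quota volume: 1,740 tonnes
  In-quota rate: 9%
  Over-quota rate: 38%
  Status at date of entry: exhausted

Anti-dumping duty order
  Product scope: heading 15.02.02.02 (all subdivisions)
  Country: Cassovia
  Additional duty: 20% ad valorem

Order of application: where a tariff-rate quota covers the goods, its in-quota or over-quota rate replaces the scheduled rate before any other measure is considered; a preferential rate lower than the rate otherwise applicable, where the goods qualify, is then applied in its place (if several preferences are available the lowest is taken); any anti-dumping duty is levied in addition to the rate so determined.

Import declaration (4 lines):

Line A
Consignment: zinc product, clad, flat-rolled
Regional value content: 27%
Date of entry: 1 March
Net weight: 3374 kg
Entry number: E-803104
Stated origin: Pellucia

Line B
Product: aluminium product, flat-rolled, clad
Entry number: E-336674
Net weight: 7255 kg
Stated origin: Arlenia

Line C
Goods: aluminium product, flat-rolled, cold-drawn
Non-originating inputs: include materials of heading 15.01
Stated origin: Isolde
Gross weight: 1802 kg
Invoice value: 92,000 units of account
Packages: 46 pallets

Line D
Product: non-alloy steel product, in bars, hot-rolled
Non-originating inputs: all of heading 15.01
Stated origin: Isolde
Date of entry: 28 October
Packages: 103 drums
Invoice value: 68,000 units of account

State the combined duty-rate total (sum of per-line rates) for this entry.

129%

Line A: zinc → 15.02; flat-rolled → 15.02.01; clad → 15.02.01.03. Scheduled 28%. Pellucia agreement on 15.03.01.02: 15.02.01.03 not covered. → 28%.
Line B: aluminium → 15.01; flat-rolled → 15.01.02; clad → 15.01.02.01. Scheduled 36%. No special measure applies. → 36%.
Line C: aluminium → 15.01; flat-rolled → 15.01.02; cold-drawn → 15.01.02.02. Scheduled 23%. Isolde agreement on 15.01.02: CTH not met. → 23%.
Line D: non-alloy steel → 15.03; in bars → 15.03.02; hot-rolled → 15.03.02.02. Scheduled 8%. quota on 15.03 exhausted → over-quota 42%; Isolde agreement on 15.01.02: 15.03.02.02 not covered. → 42%.
Sum: 28% + 36% + 23% + 42% = 129%.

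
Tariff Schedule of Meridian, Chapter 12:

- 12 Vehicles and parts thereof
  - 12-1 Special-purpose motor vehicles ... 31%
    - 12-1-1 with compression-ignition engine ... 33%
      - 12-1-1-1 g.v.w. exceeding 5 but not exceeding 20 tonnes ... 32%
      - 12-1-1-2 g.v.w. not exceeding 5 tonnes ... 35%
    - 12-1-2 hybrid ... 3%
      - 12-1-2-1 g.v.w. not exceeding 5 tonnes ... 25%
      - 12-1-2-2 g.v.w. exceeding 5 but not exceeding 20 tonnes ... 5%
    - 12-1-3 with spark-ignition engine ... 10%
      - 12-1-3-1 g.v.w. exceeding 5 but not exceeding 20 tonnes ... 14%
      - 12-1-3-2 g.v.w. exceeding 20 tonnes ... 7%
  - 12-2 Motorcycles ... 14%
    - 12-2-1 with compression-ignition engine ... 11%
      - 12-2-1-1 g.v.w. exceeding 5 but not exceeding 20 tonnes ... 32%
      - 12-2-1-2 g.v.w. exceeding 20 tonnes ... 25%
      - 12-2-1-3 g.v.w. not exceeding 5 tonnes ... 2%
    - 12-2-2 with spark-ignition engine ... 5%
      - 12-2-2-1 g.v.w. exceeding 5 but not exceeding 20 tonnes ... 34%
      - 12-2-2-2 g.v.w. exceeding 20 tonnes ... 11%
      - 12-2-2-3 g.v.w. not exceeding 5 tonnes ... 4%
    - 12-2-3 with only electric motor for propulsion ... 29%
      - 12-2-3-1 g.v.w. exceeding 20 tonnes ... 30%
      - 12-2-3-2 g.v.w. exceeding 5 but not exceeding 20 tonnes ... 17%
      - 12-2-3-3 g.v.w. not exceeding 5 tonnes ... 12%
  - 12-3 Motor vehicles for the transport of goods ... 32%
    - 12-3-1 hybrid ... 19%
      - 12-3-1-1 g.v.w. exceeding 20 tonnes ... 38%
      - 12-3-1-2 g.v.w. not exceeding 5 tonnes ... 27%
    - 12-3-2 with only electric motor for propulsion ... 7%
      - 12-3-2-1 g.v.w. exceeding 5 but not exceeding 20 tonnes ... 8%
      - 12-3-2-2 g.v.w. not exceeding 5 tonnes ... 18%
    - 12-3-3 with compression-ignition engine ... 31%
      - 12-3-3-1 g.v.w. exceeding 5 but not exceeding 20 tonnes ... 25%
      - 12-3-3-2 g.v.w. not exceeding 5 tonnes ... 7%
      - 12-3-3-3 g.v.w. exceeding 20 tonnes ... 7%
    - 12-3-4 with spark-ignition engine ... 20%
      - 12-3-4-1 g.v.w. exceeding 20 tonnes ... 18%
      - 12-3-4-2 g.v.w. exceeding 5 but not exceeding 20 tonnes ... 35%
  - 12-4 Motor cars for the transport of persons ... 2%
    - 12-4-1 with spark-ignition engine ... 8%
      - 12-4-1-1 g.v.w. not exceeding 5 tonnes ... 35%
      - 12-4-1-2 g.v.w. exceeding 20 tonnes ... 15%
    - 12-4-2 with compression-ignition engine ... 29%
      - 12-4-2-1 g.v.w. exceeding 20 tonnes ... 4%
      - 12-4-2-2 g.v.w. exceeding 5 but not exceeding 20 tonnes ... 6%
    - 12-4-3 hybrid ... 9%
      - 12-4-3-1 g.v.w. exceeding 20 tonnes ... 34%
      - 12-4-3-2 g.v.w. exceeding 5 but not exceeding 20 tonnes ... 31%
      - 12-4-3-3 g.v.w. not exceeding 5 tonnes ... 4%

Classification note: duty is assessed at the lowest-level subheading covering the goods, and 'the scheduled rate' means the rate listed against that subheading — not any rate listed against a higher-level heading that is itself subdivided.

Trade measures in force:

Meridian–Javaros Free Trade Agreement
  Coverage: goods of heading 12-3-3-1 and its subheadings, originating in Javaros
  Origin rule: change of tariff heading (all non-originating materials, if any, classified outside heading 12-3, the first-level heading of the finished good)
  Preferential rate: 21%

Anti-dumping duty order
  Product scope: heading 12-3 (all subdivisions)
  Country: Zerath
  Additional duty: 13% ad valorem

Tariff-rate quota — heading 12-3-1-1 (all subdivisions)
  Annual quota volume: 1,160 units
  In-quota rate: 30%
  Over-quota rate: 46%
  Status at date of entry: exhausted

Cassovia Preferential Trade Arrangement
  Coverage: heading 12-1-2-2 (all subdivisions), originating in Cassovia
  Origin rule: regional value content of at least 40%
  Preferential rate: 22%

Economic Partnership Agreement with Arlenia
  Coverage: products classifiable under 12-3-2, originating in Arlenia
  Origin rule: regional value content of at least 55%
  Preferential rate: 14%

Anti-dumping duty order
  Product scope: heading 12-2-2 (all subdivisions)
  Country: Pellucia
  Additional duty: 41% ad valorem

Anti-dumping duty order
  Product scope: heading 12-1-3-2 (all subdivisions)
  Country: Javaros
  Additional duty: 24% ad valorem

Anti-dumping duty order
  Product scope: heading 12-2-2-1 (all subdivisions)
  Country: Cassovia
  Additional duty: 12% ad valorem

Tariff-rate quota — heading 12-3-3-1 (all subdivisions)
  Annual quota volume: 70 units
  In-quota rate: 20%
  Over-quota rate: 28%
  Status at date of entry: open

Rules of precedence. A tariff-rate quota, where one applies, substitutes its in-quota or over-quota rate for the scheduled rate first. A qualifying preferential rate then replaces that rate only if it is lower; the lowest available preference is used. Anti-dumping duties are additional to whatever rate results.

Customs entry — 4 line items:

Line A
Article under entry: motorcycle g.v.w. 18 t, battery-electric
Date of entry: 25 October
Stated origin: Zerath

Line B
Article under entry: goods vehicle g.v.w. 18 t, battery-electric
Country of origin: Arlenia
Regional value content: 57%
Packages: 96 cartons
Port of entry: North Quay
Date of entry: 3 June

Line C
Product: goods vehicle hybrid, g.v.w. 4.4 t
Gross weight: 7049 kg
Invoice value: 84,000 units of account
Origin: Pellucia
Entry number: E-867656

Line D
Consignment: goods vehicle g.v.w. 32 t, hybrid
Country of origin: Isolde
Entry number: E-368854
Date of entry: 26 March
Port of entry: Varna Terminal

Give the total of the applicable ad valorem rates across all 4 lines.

Line A: motorcycle → 12-2; battery-electric → 12-2-3; g.v.w. 18 t → 12-2-3-2. Scheduled 17%. No special measure applies. → 17%.
Line B: goods vehicle → 12-3; battery-electric → 12-3-2; g.v.w. 18 t → 12-3-2-1. Scheduled 8%. Arlenia agreement on 12-3-2: RVC ≥ 55% → 14% available; preference 14% not lower than 8% → no reduction. → 8%.
Line C: goods vehicle → 12-3; hybrid → 12-3-1; g.v.w. 4.4 t → 12-3-1-2. Scheduled 27%. No special measure applies. → 27%.
Line D: goods vehicle → 12-3; hybrid → 12-3-1; g.v.w. 32 t → 12-3-1-1. Scheduled 38%. quota on 12-3-1-1 exhausted → over-quota 46%. → 46%.
Sum: 17% + 8% + 27% + 46% = 98%.

98%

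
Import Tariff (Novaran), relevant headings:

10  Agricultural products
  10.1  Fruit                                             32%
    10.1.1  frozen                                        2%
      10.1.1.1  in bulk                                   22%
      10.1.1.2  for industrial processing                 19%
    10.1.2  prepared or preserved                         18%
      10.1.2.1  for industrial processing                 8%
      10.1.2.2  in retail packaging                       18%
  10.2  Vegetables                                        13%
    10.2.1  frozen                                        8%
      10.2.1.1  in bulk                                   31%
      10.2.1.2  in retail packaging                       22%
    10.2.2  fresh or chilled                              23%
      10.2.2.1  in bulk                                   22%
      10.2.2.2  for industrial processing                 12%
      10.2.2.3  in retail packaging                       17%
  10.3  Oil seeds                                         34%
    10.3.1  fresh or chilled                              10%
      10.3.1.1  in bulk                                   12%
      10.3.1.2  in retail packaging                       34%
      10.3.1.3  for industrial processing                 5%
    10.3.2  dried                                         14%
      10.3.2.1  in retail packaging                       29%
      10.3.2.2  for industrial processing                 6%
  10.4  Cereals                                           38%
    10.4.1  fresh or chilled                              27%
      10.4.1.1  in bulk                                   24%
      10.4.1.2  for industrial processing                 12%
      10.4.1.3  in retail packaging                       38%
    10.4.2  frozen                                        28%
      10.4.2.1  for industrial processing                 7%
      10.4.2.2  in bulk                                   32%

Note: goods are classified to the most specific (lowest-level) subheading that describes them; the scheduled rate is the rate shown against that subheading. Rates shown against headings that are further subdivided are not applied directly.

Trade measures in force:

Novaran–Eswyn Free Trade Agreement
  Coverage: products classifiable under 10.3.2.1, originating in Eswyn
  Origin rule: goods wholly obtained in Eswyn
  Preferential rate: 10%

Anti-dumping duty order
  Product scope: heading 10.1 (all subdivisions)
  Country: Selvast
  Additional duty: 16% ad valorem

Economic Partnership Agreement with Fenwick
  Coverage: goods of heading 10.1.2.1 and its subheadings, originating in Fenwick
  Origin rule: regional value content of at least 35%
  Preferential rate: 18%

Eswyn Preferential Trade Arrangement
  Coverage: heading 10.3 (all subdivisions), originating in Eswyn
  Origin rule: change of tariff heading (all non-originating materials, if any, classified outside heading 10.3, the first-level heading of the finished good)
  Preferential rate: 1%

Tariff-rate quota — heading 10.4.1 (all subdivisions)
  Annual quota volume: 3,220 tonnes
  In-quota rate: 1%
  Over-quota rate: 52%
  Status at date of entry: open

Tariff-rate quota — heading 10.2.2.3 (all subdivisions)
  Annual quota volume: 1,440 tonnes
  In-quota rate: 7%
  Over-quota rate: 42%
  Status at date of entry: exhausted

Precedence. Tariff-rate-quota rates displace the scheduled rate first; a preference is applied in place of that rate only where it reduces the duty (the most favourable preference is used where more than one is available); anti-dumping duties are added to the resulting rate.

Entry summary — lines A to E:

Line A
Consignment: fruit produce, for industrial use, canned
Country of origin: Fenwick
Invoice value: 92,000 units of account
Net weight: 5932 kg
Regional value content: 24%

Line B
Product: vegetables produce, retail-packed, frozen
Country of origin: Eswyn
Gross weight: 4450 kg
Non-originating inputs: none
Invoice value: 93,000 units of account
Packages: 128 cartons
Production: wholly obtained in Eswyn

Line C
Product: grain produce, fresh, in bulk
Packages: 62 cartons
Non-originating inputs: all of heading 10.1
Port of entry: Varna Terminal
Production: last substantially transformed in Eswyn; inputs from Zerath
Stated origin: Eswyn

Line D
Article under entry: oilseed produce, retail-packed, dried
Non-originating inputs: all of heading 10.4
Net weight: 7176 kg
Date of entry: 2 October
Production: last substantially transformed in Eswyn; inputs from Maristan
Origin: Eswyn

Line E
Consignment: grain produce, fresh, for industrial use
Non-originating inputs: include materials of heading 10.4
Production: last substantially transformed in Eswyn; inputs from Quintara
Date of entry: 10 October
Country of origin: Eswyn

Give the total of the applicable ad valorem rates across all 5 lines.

Line A: fruit → 10.1; canned → 10.1.2; for industrial use → 10.1.2.1. Scheduled 8%. Fenwick agreement on 10.1.2.1: RVC < 35%. → 8%.
Line B: vegetables → 10.2; frozen → 10.2.1; retail-packed → 10.2.1.2. Scheduled 22%. Eswyn agreement on 10.3.2.1: 10.2.1.2 not covered; Eswyn agreement on 10.3: 10.2.1.2 not covered. → 22%.
Line C: grain → 10.4; fresh → 10.4.1; in bulk → 10.4.1.1. Scheduled 24%. quota on 10.4.1 open → in-quota 1%; Eswyn agreement on 10.3.2.1: 10.4.1.1 not covered; Eswyn agreement on 10.3: 10.4.1.1 not covered. → 1%.
Line D: oilseed → 10.3; dried → 10.3.2; retail-packed → 10.3.2.1. Scheduled 29%. Eswyn agreement on 10.3.2.1: not wholly obtained; Eswyn agreement on 10.3: CTH met → 1% available; preferential 1%. → 1%.
Line E: grain → 10.4; fresh → 10.4.1; for industrial use → 10.4.1.2. Scheduled 12%. quota on 10.4.1 open → in-quota 1%; Eswyn agreement on 10.3.2.1: 10.4.1.2 not covered; Eswyn agreement on 10.3: 10.4.1.2 not covered. → 1%.
Sum: 8% + 22% + 1% + 1% + 1% = 33%.

33%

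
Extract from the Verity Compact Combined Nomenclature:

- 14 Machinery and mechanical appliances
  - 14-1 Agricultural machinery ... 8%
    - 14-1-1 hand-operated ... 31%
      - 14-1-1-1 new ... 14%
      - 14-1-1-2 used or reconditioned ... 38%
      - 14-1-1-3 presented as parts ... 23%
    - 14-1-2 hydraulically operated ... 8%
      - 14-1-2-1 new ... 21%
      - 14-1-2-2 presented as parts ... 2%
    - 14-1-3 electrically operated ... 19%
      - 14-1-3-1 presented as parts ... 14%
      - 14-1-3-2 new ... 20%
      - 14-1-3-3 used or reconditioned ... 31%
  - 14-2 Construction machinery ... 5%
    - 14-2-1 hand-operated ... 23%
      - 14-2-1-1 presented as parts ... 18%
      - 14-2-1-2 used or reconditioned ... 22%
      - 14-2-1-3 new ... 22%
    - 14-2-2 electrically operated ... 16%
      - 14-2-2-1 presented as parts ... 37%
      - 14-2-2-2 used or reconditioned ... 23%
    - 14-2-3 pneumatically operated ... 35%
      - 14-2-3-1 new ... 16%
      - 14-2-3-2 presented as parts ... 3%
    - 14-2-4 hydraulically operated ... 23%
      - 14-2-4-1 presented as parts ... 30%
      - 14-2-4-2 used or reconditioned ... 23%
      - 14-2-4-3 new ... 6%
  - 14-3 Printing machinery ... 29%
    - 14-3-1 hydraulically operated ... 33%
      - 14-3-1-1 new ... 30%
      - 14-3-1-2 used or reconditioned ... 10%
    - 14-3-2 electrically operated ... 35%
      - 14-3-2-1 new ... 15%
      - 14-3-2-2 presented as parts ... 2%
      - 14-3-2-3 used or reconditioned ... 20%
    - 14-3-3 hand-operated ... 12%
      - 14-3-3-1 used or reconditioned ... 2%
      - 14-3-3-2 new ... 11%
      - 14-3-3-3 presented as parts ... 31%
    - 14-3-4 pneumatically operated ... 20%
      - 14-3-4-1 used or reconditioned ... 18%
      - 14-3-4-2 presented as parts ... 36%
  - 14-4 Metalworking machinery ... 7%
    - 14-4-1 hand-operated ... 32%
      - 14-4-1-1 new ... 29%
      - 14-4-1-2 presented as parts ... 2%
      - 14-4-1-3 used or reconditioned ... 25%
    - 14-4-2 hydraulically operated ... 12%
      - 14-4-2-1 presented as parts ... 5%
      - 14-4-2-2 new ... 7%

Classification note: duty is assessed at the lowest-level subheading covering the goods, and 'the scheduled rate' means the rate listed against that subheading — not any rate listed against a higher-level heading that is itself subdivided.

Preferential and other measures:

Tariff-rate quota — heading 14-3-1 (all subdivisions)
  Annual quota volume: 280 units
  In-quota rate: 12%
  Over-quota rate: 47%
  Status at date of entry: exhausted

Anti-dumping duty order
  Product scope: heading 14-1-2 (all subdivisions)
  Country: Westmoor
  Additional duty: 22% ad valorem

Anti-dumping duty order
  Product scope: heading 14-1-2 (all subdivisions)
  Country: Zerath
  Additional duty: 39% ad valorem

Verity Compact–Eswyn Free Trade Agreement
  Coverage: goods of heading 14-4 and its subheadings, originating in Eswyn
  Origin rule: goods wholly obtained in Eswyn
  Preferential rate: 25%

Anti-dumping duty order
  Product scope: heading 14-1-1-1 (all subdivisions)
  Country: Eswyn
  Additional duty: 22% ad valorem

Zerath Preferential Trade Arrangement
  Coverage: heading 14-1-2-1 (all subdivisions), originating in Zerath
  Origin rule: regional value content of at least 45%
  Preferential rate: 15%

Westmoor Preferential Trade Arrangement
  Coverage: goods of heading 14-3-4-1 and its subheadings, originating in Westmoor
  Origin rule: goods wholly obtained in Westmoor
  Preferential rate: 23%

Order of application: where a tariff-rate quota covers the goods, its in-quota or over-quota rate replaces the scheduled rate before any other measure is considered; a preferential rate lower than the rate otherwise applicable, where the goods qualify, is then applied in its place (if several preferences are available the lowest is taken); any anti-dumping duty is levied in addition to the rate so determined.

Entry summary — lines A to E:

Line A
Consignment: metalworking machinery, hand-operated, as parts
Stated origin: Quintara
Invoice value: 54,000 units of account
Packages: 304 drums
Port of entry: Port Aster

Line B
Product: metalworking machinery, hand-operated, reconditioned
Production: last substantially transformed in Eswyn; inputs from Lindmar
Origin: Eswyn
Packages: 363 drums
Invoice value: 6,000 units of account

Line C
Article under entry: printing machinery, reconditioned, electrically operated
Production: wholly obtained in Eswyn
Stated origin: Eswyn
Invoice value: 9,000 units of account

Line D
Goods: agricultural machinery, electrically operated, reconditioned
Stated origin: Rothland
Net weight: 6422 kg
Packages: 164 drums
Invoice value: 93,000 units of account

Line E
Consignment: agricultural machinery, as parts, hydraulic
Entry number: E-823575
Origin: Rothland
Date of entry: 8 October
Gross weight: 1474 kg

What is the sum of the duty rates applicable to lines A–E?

Line A: metalworking → 14-4; hand-operated → 14-4-1; as parts → 14-4-1-2. Scheduled 2%. No special measure applies. → 2%.
Line B: metalworking → 14-4; hand-operated → 14-4-1; reconditioned → 14-4-1-3. Scheduled 25%. Eswyn agreement on 14-4: not wholly obtained. → 25%.
Line C: printing → 14-3; electrically operated → 14-3-2; reconditioned → 14-3-2-3. Scheduled 20%. Eswyn agreement on 14-4: 14-3-2-3 not covered. → 20%.
Line D: agricultural → 14-1; electrically operated → 14-1-3; reconditioned → 14-1-3-3. Scheduled 31%. No special measure applies. → 31%.
Line E: agricultural → 14-1; hydraulic → 14-1-2; as parts → 14-1-2-2. Scheduled 2%. No special measure applies. → 2%.
Sum: 2% + 25% + 20% + 31% + 2% = 80%.

80%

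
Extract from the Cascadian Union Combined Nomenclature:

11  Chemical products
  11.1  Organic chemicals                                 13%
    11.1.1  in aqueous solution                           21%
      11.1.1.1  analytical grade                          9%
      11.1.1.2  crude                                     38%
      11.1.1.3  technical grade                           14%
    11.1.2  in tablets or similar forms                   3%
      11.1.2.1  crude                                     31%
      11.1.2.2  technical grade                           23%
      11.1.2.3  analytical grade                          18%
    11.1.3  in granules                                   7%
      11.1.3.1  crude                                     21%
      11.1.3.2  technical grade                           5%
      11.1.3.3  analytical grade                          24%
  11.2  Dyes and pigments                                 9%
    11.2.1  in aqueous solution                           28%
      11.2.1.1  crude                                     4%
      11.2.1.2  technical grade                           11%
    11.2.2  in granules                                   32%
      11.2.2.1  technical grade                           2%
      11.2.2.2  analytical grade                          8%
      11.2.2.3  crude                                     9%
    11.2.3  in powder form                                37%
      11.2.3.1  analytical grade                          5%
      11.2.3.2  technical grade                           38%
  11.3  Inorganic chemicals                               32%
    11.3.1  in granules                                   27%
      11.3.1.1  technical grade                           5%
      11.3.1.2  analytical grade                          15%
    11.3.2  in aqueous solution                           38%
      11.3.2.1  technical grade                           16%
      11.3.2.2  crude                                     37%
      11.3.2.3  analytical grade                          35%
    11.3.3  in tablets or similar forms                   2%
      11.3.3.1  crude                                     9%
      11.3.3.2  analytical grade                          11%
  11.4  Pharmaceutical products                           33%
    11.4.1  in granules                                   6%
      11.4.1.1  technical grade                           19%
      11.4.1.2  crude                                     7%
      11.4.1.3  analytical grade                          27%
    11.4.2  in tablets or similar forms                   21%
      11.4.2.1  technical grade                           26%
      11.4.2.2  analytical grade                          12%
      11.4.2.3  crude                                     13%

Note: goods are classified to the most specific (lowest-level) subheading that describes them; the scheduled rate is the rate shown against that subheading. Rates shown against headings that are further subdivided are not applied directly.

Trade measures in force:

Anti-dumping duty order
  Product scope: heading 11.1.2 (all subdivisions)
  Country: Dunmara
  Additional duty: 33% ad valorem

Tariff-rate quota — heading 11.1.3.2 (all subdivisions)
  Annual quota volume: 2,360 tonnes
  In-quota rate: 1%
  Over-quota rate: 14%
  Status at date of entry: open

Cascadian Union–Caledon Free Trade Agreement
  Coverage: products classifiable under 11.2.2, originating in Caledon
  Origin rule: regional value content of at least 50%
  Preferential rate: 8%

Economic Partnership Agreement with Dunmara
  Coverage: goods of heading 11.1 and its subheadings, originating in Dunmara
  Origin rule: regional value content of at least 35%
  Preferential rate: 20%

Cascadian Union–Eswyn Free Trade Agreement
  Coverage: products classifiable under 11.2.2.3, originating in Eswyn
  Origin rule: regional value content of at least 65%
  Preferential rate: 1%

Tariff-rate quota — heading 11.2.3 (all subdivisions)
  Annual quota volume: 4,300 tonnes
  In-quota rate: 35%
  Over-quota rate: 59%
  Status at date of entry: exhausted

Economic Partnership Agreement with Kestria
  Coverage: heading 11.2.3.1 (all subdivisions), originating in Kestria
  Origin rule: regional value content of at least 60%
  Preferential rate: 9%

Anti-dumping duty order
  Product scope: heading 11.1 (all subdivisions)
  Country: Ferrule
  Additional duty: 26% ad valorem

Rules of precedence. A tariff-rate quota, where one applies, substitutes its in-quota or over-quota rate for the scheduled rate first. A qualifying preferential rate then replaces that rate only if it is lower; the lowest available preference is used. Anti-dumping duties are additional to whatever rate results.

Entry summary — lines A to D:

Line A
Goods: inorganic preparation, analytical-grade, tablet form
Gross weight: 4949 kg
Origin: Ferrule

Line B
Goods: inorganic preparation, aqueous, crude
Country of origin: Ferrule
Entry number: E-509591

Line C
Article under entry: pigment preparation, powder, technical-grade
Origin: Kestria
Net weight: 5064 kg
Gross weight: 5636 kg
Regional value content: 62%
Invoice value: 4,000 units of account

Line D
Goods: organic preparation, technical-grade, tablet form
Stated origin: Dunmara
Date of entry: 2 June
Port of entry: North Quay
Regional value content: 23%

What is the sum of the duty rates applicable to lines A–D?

Line A: inorganic → 11.3; tablet form → 11.3.3; analytical-grade → 11.3.3.2. Scheduled 11%. No special measure applies. → 11%.
Line B: inorganic → 11.3; aqueous → 11.3.2; crude → 11.3.2.2. Scheduled 37%. No special measure applies. → 37%.
Line C: pigment → 11.2; powder → 11.2.3; technical-grade → 11.2.3.2. Scheduled 38%. quota on 11.2.3 exhausted → over-quota 59%; Kestria agreement on 11.2.3.1: 11.2.3.2 not covered. → 59%.
Line D: organic → 11.1; tablet form → 11.1.2; technical-grade → 11.1.2.2. Scheduled 23%. Dunmara agreement on 11.1: RVC < 35%; anti-dumping (Dunmara, 11.1.2): +33%; total 23% + 33% = 56%. → 56%.
Sum: 11% + 37% + 59% + 56% = 163%.

163%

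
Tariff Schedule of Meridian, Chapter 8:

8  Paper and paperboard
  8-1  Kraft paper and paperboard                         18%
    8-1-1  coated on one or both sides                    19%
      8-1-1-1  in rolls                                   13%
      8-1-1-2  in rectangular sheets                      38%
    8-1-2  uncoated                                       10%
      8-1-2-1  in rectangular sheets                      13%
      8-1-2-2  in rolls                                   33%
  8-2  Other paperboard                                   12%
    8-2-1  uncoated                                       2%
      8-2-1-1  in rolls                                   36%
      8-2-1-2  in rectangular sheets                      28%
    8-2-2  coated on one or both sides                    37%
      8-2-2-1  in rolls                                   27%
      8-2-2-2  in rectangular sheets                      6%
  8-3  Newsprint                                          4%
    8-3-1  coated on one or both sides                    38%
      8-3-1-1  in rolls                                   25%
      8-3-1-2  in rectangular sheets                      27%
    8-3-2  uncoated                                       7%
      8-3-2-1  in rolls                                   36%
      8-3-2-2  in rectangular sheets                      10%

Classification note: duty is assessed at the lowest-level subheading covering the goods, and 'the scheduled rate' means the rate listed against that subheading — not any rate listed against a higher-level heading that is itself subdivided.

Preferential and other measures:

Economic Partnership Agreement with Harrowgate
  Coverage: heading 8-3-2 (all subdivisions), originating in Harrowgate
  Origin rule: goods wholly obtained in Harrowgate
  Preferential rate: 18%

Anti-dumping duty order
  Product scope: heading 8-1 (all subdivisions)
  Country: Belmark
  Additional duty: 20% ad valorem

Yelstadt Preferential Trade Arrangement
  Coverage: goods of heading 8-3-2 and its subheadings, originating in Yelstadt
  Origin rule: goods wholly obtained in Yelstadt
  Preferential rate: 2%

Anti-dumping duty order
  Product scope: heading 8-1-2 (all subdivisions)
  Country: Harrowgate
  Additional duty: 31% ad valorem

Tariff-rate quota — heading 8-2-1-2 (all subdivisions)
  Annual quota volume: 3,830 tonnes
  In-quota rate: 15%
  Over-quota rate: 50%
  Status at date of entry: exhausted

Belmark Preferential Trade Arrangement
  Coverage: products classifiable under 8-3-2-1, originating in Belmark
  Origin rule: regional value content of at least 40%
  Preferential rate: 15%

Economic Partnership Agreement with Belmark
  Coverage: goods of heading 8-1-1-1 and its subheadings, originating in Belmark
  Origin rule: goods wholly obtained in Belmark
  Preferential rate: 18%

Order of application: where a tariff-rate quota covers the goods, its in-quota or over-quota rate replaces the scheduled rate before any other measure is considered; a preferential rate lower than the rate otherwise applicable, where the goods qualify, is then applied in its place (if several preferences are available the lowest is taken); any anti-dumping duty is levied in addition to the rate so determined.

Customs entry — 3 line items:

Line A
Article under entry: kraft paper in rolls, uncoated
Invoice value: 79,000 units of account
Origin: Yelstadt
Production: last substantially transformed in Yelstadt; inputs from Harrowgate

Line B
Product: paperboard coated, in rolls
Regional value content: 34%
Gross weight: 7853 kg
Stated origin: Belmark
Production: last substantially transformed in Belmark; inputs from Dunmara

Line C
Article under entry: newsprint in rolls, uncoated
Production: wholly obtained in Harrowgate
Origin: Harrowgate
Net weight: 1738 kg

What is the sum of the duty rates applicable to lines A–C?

78%

Line A: kraft paper → 8-1; uncoated → 8-1-2; in rolls → 8-1-2-2. Scheduled 33%. Yelstadt agreement on 8-3-2: 8-1-2-2 not covered. → 33%.
Line B: paperboard → 8-2; coated → 8-2-2; in rolls → 8-2-2-1. Scheduled 27%. Belmark agreement on 8-3-2-1: 8-2-2-1 not covered; Belmark agreement on 8-1-1-1: 8-2-2-1 not covered. → 27%.
Line C: newsprint → 8-3; uncoated → 8-3-2; in rolls → 8-3-2-1. Scheduled 36%. Harrowgate agreement on 8-3-2: wholly obtained → 18% available; preferential 18%. → 18%.
Sum: 33% + 27% + 18% = 78%.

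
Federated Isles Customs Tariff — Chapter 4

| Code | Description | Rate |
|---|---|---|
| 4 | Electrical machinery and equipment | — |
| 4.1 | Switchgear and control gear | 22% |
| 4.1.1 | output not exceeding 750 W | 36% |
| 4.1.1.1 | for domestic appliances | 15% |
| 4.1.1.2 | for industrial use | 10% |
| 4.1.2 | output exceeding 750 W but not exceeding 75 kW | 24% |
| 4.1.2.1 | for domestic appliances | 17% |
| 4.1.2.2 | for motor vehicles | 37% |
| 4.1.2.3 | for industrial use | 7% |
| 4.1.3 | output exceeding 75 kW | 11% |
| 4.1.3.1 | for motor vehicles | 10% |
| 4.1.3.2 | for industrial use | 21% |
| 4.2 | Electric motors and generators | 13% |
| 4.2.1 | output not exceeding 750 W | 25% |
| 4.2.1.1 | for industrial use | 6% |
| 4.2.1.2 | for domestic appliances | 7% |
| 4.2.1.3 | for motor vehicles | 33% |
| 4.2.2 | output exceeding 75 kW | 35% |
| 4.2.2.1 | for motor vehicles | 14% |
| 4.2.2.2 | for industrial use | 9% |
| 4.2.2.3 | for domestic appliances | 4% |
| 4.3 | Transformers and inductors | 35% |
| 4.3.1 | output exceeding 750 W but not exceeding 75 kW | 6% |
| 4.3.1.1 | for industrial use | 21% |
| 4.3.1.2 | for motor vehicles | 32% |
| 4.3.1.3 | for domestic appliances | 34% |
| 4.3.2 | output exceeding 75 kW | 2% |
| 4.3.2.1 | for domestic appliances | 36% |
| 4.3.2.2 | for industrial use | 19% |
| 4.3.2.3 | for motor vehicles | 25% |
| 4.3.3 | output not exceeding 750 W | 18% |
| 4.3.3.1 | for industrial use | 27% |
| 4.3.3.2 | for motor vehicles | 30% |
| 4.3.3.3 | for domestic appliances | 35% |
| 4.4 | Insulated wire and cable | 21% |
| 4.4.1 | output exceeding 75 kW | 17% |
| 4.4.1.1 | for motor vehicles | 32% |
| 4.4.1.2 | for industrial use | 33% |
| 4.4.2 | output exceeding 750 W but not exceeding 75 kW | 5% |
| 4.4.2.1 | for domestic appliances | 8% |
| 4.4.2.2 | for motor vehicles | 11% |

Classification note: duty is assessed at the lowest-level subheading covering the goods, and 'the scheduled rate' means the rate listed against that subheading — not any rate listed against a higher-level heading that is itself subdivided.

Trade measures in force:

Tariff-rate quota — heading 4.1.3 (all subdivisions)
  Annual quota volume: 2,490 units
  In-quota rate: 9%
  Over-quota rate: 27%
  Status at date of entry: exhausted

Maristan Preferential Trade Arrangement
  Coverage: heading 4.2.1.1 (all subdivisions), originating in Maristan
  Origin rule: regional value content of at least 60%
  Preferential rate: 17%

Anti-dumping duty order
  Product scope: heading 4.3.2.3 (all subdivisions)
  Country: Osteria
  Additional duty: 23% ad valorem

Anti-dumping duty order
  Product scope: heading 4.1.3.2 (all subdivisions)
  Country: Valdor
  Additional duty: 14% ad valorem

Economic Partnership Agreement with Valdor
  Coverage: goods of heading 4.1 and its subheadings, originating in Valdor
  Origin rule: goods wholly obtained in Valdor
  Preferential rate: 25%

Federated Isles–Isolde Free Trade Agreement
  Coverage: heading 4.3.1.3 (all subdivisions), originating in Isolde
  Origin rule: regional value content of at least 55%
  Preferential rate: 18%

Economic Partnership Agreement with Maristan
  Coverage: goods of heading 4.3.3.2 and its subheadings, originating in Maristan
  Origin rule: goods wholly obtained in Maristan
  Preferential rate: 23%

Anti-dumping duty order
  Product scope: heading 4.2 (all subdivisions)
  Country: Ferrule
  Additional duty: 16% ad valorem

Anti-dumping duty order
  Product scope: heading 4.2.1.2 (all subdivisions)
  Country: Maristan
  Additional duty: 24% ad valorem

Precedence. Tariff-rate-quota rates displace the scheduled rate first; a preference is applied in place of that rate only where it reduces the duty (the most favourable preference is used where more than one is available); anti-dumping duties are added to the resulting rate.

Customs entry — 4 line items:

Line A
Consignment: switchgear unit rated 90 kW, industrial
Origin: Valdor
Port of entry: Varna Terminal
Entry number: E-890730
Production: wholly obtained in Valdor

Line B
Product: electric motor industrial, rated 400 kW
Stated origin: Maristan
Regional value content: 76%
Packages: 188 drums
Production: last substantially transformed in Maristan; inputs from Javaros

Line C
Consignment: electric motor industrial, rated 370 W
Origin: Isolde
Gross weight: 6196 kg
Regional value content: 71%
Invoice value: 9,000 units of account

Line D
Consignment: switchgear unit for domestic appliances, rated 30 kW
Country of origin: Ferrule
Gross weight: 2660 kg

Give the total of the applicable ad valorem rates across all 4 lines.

71%

Line A: switchgear unit → 4.1; rated 90 kW → 4.1.3; industrial → 4.1.3.2. Scheduled 21%. quota on 4.1.3 exhausted → over-quota 27%; Valdor agreement on 4.1: wholly obtained → 25% available; preferential 25%; anti-dumping (Valdor, 4.1.3.2): +14%; total 25% + 14% = 39%. → 39%.
Line B: electric motor → 4.2; rated 400 kW → 4.2.2; industrial → 4.2.2.2. Scheduled 9%. Maristan agreement on 4.2.1.1: 4.2.2.2 not covered; Maristan agreement on 4.3.3.2: 4.2.2.2 not covered. → 9%.
Line C: electric motor → 4.2; rated 370 W → 4.2.1; industrial → 4.2.1.1. Scheduled 6%. Isolde agreement on 4.3.1.3: 4.2.1.1 not covered. → 6%.
Line D: switchgear unit → 4.1; rated 30 kW → 4.1.2; for domestic appliances → 4.1.2.1. Scheduled 17%. No special measure applies. → 17%.
Sum: 39% + 9% + 6% + 17% = 71%.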